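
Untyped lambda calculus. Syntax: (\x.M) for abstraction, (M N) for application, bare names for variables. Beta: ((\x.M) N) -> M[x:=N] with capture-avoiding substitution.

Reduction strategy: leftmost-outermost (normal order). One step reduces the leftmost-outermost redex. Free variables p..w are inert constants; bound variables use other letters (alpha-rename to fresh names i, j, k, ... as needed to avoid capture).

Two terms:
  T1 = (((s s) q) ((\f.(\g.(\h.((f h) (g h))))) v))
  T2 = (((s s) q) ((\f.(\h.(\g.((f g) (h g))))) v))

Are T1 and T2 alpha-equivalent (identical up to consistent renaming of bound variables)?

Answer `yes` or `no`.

Term 1: (((s s) q) ((\f.(\g.(\h.((f h) (g h))))) v))
Term 2: (((s s) q) ((\f.(\h.(\g.((f g) (h g))))) v))
Alpha-equivalence: compare structure up to binder renaming.
Result: True

Answer: yes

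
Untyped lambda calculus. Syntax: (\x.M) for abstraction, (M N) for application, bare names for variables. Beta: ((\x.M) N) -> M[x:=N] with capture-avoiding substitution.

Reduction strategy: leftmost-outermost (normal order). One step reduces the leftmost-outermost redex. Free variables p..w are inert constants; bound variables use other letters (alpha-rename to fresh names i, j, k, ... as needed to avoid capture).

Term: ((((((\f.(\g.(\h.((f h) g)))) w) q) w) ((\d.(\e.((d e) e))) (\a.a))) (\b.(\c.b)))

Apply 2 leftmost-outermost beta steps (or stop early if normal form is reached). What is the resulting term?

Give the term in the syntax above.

Answer: ((((\h.((w h) q)) w) ((\d.(\e.((d e) e))) (\a.a))) (\b.(\c.b)))

Derivation:
Step 0: ((((((\f.(\g.(\h.((f h) g)))) w) q) w) ((\d.(\e.((d e) e))) (\a.a))) (\b.(\c.b)))
Step 1: (((((\g.(\h.((w h) g))) q) w) ((\d.(\e.((d e) e))) (\a.a))) (\b.(\c.b)))
Step 2: ((((\h.((w h) q)) w) ((\d.(\e.((d e) e))) (\a.a))) (\b.(\c.b)))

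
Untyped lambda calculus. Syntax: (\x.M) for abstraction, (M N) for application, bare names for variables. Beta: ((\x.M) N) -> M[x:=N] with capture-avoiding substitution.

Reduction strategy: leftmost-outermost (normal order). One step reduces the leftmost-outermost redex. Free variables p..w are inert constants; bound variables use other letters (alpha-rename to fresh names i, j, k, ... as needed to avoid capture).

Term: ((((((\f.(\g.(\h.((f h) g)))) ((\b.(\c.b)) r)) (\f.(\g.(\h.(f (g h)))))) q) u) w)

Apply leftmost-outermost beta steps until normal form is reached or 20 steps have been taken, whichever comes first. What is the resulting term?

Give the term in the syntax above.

Answer: (((r (\f.(\g.(\h.(f (g h)))))) u) w)

Derivation:
Step 0: ((((((\f.(\g.(\h.((f h) g)))) ((\b.(\c.b)) r)) (\f.(\g.(\h.(f (g h)))))) q) u) w)
Step 1: (((((\g.(\h.((((\b.(\c.b)) r) h) g))) (\f.(\g.(\h.(f (g h)))))) q) u) w)
Step 2: ((((\h.((((\b.(\c.b)) r) h) (\f.(\g.(\h.(f (g h))))))) q) u) w)
Step 3: ((((((\b.(\c.b)) r) q) (\f.(\g.(\h.(f (g h)))))) u) w)
Step 4: (((((\c.r) q) (\f.(\g.(\h.(f (g h)))))) u) w)
Step 5: (((r (\f.(\g.(\h.(f (g h)))))) u) w)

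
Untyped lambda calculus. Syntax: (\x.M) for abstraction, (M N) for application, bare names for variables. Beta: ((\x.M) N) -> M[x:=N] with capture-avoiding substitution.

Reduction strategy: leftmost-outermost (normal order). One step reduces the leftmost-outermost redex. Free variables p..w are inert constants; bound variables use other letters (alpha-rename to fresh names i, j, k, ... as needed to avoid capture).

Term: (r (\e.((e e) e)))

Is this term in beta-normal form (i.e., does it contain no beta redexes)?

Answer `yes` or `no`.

Answer: yes

Derivation:
Term: (r (\e.((e e) e)))
No beta redexes found.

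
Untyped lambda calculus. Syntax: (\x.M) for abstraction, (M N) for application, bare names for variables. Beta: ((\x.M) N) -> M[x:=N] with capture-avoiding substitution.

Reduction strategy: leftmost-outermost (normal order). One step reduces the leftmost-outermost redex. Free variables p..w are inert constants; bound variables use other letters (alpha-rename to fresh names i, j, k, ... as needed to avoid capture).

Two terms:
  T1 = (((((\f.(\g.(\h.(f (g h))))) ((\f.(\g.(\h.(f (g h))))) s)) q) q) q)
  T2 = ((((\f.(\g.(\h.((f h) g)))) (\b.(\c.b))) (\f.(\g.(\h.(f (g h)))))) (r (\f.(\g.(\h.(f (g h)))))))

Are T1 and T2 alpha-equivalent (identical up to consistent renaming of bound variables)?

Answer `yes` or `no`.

Answer: no

Derivation:
Term 1: (((((\f.(\g.(\h.(f (g h))))) ((\f.(\g.(\h.(f (g h))))) s)) q) q) q)
Term 2: ((((\f.(\g.(\h.((f h) g)))) (\b.(\c.b))) (\f.(\g.(\h.(f (g h)))))) (r (\f.(\g.(\h.(f (g h)))))))
Alpha-equivalence: compare structure up to binder renaming.
Result: False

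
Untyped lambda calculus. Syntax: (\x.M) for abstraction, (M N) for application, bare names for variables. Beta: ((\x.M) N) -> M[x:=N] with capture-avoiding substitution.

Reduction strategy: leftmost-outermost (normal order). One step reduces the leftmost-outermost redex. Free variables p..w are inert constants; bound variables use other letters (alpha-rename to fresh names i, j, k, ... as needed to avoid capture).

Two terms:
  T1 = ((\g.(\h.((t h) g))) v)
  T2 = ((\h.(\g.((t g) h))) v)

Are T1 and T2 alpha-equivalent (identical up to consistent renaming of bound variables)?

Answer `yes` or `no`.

Term 1: ((\g.(\h.((t h) g))) v)
Term 2: ((\h.(\g.((t g) h))) v)
Alpha-equivalence: compare structure up to binder renaming.
Result: True

Answer: yes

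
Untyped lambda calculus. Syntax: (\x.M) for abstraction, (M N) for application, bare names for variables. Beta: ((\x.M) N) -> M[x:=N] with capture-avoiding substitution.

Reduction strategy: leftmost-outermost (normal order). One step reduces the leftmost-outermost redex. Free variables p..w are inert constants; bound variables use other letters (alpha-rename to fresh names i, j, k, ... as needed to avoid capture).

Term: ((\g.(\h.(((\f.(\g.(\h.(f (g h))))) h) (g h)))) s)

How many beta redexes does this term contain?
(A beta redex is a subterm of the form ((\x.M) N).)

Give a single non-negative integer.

Answer: 2

Derivation:
Term: ((\g.(\h.(((\f.(\g.(\h.(f (g h))))) h) (g h)))) s)
  Redex: ((\g.(\h.(((\f.(\g.(\h.(f (g h))))) h) (g h)))) s)
  Redex: ((\f.(\g.(\h.(f (g h))))) h)
Total redexes: 2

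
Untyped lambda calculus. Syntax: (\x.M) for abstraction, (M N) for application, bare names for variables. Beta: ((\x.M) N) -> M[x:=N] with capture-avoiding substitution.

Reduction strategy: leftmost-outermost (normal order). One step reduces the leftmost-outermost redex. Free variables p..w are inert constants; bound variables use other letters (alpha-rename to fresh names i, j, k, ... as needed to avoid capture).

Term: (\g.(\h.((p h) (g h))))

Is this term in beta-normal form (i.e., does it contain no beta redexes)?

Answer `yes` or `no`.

Answer: yes

Derivation:
Term: (\g.(\h.((p h) (g h))))
No beta redexes found.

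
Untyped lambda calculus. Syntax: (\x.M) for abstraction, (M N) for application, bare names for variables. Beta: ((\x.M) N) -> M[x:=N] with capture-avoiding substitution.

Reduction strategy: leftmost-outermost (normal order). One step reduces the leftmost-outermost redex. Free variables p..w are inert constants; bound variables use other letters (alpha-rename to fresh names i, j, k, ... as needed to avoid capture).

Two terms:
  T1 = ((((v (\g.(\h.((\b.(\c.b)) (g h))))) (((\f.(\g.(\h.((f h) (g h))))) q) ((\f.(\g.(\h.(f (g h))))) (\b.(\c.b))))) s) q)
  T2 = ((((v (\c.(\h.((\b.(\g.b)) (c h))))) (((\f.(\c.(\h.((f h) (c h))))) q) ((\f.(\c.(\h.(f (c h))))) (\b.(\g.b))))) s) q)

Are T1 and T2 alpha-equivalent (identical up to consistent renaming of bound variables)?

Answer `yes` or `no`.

Answer: yes

Derivation:
Term 1: ((((v (\g.(\h.((\b.(\c.b)) (g h))))) (((\f.(\g.(\h.((f h) (g h))))) q) ((\f.(\g.(\h.(f (g h))))) (\b.(\c.b))))) s) q)
Term 2: ((((v (\c.(\h.((\b.(\g.b)) (c h))))) (((\f.(\c.(\h.((f h) (c h))))) q) ((\f.(\c.(\h.(f (c h))))) (\b.(\g.b))))) s) q)
Alpha-equivalence: compare structure up to binder renaming.
Result: True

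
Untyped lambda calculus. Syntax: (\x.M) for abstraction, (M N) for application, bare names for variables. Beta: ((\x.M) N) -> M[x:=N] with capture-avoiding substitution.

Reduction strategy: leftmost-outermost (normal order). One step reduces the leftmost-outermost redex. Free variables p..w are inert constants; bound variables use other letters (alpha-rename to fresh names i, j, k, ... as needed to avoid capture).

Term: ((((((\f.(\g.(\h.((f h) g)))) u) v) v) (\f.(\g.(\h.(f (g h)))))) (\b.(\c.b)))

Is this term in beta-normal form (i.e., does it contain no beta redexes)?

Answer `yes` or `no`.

Answer: no

Derivation:
Term: ((((((\f.(\g.(\h.((f h) g)))) u) v) v) (\f.(\g.(\h.(f (g h)))))) (\b.(\c.b)))
Found 1 beta redex(es).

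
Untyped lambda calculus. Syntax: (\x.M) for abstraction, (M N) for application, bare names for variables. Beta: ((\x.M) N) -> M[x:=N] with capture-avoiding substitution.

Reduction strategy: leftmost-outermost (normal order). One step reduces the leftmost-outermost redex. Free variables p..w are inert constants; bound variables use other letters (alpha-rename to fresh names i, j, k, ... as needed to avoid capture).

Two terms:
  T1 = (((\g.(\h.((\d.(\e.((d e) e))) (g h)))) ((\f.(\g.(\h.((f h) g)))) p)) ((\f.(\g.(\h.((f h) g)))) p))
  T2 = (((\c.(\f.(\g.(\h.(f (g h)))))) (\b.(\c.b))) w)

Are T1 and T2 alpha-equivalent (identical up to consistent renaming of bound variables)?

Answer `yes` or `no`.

Answer: no

Derivation:
Term 1: (((\g.(\h.((\d.(\e.((d e) e))) (g h)))) ((\f.(\g.(\h.((f h) g)))) p)) ((\f.(\g.(\h.((f h) g)))) p))
Term 2: (((\c.(\f.(\g.(\h.(f (g h)))))) (\b.(\c.b))) w)
Alpha-equivalence: compare structure up to binder renaming.
Result: False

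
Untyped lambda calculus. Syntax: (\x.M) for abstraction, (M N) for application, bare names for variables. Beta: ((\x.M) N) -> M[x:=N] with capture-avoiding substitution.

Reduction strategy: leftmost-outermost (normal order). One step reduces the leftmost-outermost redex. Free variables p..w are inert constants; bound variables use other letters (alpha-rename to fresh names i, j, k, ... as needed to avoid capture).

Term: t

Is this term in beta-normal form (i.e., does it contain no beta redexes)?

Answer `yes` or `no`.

Answer: yes

Derivation:
Term: t
No beta redexes found.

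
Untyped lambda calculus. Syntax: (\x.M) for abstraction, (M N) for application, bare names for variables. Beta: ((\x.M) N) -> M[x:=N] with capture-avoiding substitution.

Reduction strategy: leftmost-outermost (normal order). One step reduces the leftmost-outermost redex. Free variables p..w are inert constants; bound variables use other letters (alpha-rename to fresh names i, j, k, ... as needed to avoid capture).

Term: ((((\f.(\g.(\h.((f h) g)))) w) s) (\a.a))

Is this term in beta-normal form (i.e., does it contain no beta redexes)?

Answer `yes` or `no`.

Term: ((((\f.(\g.(\h.((f h) g)))) w) s) (\a.a))
Found 1 beta redex(es).

Answer: no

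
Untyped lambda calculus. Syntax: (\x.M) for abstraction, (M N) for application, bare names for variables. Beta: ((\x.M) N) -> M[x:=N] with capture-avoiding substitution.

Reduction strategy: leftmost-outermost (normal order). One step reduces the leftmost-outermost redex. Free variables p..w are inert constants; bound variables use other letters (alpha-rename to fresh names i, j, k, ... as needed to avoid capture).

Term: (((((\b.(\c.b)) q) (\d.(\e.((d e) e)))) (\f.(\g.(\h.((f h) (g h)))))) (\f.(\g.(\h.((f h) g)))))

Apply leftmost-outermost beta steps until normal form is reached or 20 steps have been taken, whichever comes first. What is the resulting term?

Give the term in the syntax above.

Step 0: (((((\b.(\c.b)) q) (\d.(\e.((d e) e)))) (\f.(\g.(\h.((f h) (g h)))))) (\f.(\g.(\h.((f h) g)))))
Step 1: ((((\c.q) (\d.(\e.((d e) e)))) (\f.(\g.(\h.((f h) (g h)))))) (\f.(\g.(\h.((f h) g)))))
Step 2: ((q (\f.(\g.(\h.((f h) (g h)))))) (\f.(\g.(\h.((f h) g)))))

Answer: ((q (\f.(\g.(\h.((f h) (g h)))))) (\f.(\g.(\h.((f h) g)))))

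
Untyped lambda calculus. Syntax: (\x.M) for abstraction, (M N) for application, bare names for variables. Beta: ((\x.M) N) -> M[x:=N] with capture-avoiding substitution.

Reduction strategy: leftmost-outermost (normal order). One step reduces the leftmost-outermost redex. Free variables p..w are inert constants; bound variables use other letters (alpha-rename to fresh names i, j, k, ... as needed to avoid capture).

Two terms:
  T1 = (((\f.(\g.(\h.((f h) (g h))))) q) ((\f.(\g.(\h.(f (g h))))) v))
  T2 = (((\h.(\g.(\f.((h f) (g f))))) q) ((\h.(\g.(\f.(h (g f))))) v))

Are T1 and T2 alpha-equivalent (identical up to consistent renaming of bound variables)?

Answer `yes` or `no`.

Answer: yes

Derivation:
Term 1: (((\f.(\g.(\h.((f h) (g h))))) q) ((\f.(\g.(\h.(f (g h))))) v))
Term 2: (((\h.(\g.(\f.((h f) (g f))))) q) ((\h.(\g.(\f.(h (g f))))) v))
Alpha-equivalence: compare structure up to binder renaming.
Result: True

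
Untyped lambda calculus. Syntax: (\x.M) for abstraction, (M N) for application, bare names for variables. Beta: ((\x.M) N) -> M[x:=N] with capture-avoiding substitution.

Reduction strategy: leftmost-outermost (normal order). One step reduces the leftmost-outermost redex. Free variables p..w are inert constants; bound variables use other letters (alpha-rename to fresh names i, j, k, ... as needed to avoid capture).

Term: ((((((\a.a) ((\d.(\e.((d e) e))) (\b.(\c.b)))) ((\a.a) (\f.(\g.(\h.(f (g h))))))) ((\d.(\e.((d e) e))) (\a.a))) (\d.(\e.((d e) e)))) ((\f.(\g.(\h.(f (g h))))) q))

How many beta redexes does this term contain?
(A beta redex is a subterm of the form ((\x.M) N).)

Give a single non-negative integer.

Term: ((((((\a.a) ((\d.(\e.((d e) e))) (\b.(\c.b)))) ((\a.a) (\f.(\g.(\h.(f (g h))))))) ((\d.(\e.((d e) e))) (\a.a))) (\d.(\e.((d e) e)))) ((\f.(\g.(\h.(f (g h))))) q))
  Redex: ((\a.a) ((\d.(\e.((d e) e))) (\b.(\c.b))))
  Redex: ((\d.(\e.((d e) e))) (\b.(\c.b)))
  Redex: ((\a.a) (\f.(\g.(\h.(f (g h))))))
  Redex: ((\d.(\e.((d e) e))) (\a.a))
  Redex: ((\f.(\g.(\h.(f (g h))))) q)
Total redexes: 5

Answer: 5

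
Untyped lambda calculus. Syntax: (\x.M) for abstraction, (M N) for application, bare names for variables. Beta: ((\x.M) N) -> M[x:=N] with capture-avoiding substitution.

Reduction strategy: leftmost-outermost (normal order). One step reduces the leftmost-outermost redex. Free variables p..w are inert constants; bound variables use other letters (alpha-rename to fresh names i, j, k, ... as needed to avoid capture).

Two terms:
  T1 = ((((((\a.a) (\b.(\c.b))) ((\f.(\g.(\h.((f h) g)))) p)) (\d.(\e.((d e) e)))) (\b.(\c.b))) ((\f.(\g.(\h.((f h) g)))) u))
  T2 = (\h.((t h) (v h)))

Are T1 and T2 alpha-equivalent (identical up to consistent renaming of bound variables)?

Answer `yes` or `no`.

Answer: no

Derivation:
Term 1: ((((((\a.a) (\b.(\c.b))) ((\f.(\g.(\h.((f h) g)))) p)) (\d.(\e.((d e) e)))) (\b.(\c.b))) ((\f.(\g.(\h.((f h) g)))) u))
Term 2: (\h.((t h) (v h)))
Alpha-equivalence: compare structure up to binder renaming.
Result: False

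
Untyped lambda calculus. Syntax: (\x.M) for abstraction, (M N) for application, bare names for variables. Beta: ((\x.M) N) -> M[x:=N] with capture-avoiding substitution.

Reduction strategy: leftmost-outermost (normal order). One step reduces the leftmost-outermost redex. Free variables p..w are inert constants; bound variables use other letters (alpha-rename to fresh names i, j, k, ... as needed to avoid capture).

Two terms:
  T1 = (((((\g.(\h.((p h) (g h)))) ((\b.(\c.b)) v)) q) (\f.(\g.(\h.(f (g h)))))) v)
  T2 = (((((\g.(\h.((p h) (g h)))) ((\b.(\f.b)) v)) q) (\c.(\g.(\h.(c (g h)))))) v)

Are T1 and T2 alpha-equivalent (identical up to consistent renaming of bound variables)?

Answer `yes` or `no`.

Answer: yes

Derivation:
Term 1: (((((\g.(\h.((p h) (g h)))) ((\b.(\c.b)) v)) q) (\f.(\g.(\h.(f (g h)))))) v)
Term 2: (((((\g.(\h.((p h) (g h)))) ((\b.(\f.b)) v)) q) (\c.(\g.(\h.(c (g h)))))) v)
Alpha-equivalence: compare structure up to binder renaming.
Result: True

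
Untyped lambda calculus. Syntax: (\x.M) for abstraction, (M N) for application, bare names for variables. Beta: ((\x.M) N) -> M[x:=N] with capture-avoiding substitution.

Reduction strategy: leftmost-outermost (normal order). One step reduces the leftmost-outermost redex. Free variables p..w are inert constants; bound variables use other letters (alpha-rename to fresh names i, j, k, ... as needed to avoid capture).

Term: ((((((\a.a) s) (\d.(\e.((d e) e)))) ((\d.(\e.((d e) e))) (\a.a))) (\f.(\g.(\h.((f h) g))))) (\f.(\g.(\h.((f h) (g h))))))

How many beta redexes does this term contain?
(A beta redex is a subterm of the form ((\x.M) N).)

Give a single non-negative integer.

Answer: 2

Derivation:
Term: ((((((\a.a) s) (\d.(\e.((d e) e)))) ((\d.(\e.((d e) e))) (\a.a))) (\f.(\g.(\h.((f h) g))))) (\f.(\g.(\h.((f h) (g h))))))
  Redex: ((\a.a) s)
  Redex: ((\d.(\e.((d e) e))) (\a.a))
Total redexes: 2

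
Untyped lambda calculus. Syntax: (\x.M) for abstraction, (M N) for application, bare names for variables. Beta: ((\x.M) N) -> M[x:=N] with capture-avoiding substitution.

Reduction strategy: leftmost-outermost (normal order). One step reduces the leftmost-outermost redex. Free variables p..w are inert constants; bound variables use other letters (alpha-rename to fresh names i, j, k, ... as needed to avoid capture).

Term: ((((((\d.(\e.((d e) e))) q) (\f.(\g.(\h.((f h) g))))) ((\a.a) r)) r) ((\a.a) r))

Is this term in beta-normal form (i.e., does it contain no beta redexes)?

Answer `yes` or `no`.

Answer: no

Derivation:
Term: ((((((\d.(\e.((d e) e))) q) (\f.(\g.(\h.((f h) g))))) ((\a.a) r)) r) ((\a.a) r))
Found 3 beta redex(es).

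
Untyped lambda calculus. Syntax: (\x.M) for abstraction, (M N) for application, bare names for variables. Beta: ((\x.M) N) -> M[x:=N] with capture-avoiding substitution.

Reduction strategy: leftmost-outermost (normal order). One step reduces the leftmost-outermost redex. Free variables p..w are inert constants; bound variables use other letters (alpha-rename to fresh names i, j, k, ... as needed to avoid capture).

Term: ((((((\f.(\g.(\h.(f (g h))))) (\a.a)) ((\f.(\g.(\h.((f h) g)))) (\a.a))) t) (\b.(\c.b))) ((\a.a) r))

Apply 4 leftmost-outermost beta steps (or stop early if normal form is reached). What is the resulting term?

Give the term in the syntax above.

Answer: (((((\f.(\g.(\h.((f h) g)))) (\a.a)) t) (\b.(\c.b))) ((\a.a) r))

Derivation:
Step 0: ((((((\f.(\g.(\h.(f (g h))))) (\a.a)) ((\f.(\g.(\h.((f h) g)))) (\a.a))) t) (\b.(\c.b))) ((\a.a) r))
Step 1: (((((\g.(\h.((\a.a) (g h)))) ((\f.(\g.(\h.((f h) g)))) (\a.a))) t) (\b.(\c.b))) ((\a.a) r))
Step 2: ((((\h.((\a.a) (((\f.(\g.(\h.((f h) g)))) (\a.a)) h))) t) (\b.(\c.b))) ((\a.a) r))
Step 3: ((((\a.a) (((\f.(\g.(\h.((f h) g)))) (\a.a)) t)) (\b.(\c.b))) ((\a.a) r))
Step 4: (((((\f.(\g.(\h.((f h) g)))) (\a.a)) t) (\b.(\c.b))) ((\a.a) r))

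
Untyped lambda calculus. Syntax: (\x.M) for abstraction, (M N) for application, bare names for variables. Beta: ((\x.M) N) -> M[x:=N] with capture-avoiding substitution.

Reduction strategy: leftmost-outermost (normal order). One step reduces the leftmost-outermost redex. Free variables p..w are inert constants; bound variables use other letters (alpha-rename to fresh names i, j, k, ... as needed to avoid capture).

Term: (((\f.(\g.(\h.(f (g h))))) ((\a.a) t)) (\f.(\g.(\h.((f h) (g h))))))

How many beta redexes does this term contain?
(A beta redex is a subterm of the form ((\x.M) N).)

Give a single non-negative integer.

Answer: 2

Derivation:
Term: (((\f.(\g.(\h.(f (g h))))) ((\a.a) t)) (\f.(\g.(\h.((f h) (g h))))))
  Redex: ((\f.(\g.(\h.(f (g h))))) ((\a.a) t))
  Redex: ((\a.a) t)
Total redexes: 2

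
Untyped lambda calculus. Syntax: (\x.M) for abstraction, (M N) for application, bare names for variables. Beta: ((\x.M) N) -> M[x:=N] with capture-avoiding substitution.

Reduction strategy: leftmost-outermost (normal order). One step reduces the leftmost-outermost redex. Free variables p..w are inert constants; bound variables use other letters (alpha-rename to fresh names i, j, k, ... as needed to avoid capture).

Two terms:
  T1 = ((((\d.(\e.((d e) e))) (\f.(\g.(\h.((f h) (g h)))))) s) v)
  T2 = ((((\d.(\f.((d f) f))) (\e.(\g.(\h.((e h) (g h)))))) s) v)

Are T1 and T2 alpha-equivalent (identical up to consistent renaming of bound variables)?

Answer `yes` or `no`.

Term 1: ((((\d.(\e.((d e) e))) (\f.(\g.(\h.((f h) (g h)))))) s) v)
Term 2: ((((\d.(\f.((d f) f))) (\e.(\g.(\h.((e h) (g h)))))) s) v)
Alpha-equivalence: compare structure up to binder renaming.
Result: True

Answer: yes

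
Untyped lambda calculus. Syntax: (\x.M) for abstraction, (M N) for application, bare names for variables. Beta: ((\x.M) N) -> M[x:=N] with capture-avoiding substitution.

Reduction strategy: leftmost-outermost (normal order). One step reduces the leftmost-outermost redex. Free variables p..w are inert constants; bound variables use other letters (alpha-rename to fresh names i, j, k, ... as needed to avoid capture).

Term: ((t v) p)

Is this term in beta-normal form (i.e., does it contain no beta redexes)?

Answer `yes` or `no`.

Answer: yes

Derivation:
Term: ((t v) p)
No beta redexes found.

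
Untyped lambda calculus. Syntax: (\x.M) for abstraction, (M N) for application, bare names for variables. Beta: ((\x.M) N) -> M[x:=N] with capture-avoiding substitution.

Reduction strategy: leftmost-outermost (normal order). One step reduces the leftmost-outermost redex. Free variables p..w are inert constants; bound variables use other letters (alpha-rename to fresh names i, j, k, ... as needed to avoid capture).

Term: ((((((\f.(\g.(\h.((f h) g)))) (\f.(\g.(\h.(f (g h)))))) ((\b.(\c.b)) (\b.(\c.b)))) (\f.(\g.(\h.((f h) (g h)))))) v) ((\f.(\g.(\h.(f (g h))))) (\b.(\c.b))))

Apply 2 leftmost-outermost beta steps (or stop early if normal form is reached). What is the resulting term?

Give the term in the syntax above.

Answer: ((((\h.(((\f.(\g.(\h.(f (g h))))) h) ((\b.(\c.b)) (\b.(\c.b))))) (\f.(\g.(\h.((f h) (g h)))))) v) ((\f.(\g.(\h.(f (g h))))) (\b.(\c.b))))

Derivation:
Step 0: ((((((\f.(\g.(\h.((f h) g)))) (\f.(\g.(\h.(f (g h)))))) ((\b.(\c.b)) (\b.(\c.b)))) (\f.(\g.(\h.((f h) (g h)))))) v) ((\f.(\g.(\h.(f (g h))))) (\b.(\c.b))))
Step 1: (((((\g.(\h.(((\f.(\g.(\h.(f (g h))))) h) g))) ((\b.(\c.b)) (\b.(\c.b)))) (\f.(\g.(\h.((f h) (g h)))))) v) ((\f.(\g.(\h.(f (g h))))) (\b.(\c.b))))
Step 2: ((((\h.(((\f.(\g.(\h.(f (g h))))) h) ((\b.(\c.b)) (\b.(\c.b))))) (\f.(\g.(\h.((f h) (g h)))))) v) ((\f.(\g.(\h.(f (g h))))) (\b.(\c.b))))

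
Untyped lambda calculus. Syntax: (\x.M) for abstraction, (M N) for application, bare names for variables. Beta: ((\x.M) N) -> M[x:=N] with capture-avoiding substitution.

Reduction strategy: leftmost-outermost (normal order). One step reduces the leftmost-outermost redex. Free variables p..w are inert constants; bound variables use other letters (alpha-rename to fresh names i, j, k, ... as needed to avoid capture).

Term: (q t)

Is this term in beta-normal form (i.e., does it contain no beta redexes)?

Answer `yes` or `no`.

Term: (q t)
No beta redexes found.

Answer: yes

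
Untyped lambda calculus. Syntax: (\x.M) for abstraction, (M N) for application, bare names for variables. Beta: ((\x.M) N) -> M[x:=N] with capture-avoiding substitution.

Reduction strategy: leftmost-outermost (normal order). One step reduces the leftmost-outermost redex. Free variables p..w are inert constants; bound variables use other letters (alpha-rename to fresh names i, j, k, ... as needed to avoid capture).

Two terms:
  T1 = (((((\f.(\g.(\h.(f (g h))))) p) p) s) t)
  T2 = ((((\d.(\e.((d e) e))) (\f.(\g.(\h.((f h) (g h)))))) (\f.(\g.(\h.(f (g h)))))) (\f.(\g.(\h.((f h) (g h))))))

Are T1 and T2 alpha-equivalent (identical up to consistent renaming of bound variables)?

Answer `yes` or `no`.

Answer: no

Derivation:
Term 1: (((((\f.(\g.(\h.(f (g h))))) p) p) s) t)
Term 2: ((((\d.(\e.((d e) e))) (\f.(\g.(\h.((f h) (g h)))))) (\f.(\g.(\h.(f (g h)))))) (\f.(\g.(\h.((f h) (g h))))))
Alpha-equivalence: compare structure up to binder renaming.
Result: False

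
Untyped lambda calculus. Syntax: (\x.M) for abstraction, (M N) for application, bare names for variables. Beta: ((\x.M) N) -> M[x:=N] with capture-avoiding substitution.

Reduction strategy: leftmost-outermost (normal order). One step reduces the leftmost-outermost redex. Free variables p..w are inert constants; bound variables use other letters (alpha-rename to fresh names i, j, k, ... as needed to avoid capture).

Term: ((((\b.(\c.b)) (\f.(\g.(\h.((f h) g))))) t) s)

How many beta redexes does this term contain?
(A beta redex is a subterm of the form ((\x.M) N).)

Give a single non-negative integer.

Answer: 1

Derivation:
Term: ((((\b.(\c.b)) (\f.(\g.(\h.((f h) g))))) t) s)
  Redex: ((\b.(\c.b)) (\f.(\g.(\h.((f h) g)))))
Total redexes: 1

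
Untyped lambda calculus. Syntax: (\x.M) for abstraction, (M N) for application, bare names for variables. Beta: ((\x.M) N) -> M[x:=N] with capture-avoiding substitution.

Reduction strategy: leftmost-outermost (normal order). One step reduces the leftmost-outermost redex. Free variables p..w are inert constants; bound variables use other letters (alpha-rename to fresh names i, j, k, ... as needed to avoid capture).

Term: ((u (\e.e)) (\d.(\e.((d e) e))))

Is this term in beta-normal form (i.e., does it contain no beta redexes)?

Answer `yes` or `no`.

Answer: yes

Derivation:
Term: ((u (\e.e)) (\d.(\e.((d e) e))))
No beta redexes found.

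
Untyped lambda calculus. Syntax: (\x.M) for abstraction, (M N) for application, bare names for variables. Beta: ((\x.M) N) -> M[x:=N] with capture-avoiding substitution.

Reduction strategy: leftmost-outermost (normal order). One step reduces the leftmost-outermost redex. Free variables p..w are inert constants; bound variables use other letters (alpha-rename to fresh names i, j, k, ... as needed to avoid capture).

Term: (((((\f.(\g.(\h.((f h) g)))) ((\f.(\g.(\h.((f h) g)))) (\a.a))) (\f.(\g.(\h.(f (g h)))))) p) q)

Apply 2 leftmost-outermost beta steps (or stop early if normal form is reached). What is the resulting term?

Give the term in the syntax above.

Step 0: (((((\f.(\g.(\h.((f h) g)))) ((\f.(\g.(\h.((f h) g)))) (\a.a))) (\f.(\g.(\h.(f (g h)))))) p) q)
Step 1: ((((\g.(\h.((((\f.(\g.(\h.((f h) g)))) (\a.a)) h) g))) (\f.(\g.(\h.(f (g h)))))) p) q)
Step 2: (((\h.((((\f.(\g.(\h.((f h) g)))) (\a.a)) h) (\f.(\g.(\h.(f (g h))))))) p) q)

Answer: (((\h.((((\f.(\g.(\h.((f h) g)))) (\a.a)) h) (\f.(\g.(\h.(f (g h))))))) p) q)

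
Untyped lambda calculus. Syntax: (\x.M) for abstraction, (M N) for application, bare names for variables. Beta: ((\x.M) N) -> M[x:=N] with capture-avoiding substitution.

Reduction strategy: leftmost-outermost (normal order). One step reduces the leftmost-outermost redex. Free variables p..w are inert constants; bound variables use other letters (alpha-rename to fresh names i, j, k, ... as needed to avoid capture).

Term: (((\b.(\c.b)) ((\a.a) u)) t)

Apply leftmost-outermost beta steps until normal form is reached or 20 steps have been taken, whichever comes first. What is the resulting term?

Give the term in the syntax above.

Answer: u

Derivation:
Step 0: (((\b.(\c.b)) ((\a.a) u)) t)
Step 1: ((\c.((\a.a) u)) t)
Step 2: ((\a.a) u)
Step 3: u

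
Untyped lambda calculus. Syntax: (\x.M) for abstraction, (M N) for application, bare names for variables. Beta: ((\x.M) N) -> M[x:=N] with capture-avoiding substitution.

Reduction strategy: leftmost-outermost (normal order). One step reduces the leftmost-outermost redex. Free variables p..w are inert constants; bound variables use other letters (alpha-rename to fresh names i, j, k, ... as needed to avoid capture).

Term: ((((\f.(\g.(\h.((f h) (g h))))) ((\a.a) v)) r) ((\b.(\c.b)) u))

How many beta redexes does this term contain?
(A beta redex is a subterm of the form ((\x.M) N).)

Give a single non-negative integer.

Term: ((((\f.(\g.(\h.((f h) (g h))))) ((\a.a) v)) r) ((\b.(\c.b)) u))
  Redex: ((\f.(\g.(\h.((f h) (g h))))) ((\a.a) v))
  Redex: ((\a.a) v)
  Redex: ((\b.(\c.b)) u)
Total redexes: 3

Answer: 3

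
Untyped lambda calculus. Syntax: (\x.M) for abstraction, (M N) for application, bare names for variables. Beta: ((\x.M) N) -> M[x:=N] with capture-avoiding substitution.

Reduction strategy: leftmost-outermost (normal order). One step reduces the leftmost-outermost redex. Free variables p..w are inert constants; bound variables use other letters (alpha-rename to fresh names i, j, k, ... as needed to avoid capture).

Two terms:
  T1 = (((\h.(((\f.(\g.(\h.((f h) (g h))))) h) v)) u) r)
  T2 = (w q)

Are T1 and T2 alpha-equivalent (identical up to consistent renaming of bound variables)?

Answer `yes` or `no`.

Answer: no

Derivation:
Term 1: (((\h.(((\f.(\g.(\h.((f h) (g h))))) h) v)) u) r)
Term 2: (w q)
Alpha-equivalence: compare structure up to binder renaming.
Result: False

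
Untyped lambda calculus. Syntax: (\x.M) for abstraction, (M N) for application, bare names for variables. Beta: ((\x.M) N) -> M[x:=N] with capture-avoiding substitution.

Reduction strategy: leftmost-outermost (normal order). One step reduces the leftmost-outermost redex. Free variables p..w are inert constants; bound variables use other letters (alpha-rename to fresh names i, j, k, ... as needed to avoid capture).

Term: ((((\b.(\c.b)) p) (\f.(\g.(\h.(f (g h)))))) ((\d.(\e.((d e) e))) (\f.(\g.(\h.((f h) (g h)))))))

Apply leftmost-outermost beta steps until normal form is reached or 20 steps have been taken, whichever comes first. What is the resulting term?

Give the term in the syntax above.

Answer: (p (\e.(\h.((e h) (e h)))))

Derivation:
Step 0: ((((\b.(\c.b)) p) (\f.(\g.(\h.(f (g h)))))) ((\d.(\e.((d e) e))) (\f.(\g.(\h.((f h) (g h)))))))
Step 1: (((\c.p) (\f.(\g.(\h.(f (g h)))))) ((\d.(\e.((d e) e))) (\f.(\g.(\h.((f h) (g h)))))))
Step 2: (p ((\d.(\e.((d e) e))) (\f.(\g.(\h.((f h) (g h)))))))
Step 3: (p (\e.(((\f.(\g.(\h.((f h) (g h))))) e) e)))
Step 4: (p (\e.((\g.(\h.((e h) (g h)))) e)))
Step 5: (p (\e.(\h.((e h) (e h)))))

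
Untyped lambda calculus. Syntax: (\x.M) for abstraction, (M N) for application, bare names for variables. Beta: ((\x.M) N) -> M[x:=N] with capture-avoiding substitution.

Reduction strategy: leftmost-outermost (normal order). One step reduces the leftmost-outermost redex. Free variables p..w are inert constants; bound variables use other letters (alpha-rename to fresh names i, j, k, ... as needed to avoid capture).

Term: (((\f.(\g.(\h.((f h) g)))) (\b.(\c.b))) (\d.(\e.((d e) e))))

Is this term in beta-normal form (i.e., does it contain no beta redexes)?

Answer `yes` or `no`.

Term: (((\f.(\g.(\h.((f h) g)))) (\b.(\c.b))) (\d.(\e.((d e) e))))
Found 1 beta redex(es).

Answer: no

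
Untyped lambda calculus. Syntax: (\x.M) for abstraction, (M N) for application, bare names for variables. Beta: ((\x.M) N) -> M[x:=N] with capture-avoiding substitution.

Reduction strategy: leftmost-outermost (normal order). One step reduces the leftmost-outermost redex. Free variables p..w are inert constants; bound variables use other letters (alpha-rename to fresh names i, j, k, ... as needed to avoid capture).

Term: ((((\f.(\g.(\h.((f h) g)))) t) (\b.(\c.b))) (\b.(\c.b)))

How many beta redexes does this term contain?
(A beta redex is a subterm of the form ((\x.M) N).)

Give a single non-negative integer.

Answer: 1

Derivation:
Term: ((((\f.(\g.(\h.((f h) g)))) t) (\b.(\c.b))) (\b.(\c.b)))
  Redex: ((\f.(\g.(\h.((f h) g)))) t)
Total redexes: 1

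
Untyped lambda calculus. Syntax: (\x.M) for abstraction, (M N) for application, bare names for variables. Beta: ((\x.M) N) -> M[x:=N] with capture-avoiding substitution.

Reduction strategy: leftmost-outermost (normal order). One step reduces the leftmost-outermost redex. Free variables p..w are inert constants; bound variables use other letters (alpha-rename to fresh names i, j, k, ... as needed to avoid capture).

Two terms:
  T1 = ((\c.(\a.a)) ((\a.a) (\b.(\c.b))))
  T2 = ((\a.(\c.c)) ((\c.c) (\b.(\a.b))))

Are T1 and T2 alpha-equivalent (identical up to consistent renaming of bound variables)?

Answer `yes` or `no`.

Term 1: ((\c.(\a.a)) ((\a.a) (\b.(\c.b))))
Term 2: ((\a.(\c.c)) ((\c.c) (\b.(\a.b))))
Alpha-equivalence: compare structure up to binder renaming.
Result: True

Answer: yes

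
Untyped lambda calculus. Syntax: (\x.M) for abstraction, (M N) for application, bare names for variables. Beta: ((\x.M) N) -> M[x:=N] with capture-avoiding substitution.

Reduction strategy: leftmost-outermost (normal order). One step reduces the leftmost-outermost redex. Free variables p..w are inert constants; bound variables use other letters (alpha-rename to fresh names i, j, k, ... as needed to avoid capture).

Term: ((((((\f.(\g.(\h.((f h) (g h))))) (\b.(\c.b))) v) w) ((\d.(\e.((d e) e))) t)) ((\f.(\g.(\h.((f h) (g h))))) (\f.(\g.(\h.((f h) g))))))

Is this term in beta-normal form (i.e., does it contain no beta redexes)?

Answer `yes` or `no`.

Term: ((((((\f.(\g.(\h.((f h) (g h))))) (\b.(\c.b))) v) w) ((\d.(\e.((d e) e))) t)) ((\f.(\g.(\h.((f h) (g h))))) (\f.(\g.(\h.((f h) g))))))
Found 3 beta redex(es).

Answer: no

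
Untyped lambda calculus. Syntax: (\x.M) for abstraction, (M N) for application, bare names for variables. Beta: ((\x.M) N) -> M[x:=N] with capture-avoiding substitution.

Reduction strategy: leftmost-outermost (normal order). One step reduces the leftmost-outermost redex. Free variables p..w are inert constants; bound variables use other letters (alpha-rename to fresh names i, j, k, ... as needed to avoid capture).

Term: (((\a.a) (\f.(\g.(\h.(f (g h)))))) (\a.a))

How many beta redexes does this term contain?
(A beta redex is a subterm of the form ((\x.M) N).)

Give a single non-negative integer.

Term: (((\a.a) (\f.(\g.(\h.(f (g h)))))) (\a.a))
  Redex: ((\a.a) (\f.(\g.(\h.(f (g h))))))
Total redexes: 1

Answer: 1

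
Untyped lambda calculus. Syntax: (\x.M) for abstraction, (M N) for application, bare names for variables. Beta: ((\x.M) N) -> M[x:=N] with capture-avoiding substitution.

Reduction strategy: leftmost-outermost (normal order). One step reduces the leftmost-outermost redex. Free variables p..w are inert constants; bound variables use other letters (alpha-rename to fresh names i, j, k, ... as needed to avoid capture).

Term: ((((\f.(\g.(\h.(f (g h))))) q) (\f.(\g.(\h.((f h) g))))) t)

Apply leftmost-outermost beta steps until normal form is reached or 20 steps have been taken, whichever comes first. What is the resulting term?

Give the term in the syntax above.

Step 0: ((((\f.(\g.(\h.(f (g h))))) q) (\f.(\g.(\h.((f h) g))))) t)
Step 1: (((\g.(\h.(q (g h)))) (\f.(\g.(\h.((f h) g))))) t)
Step 2: ((\h.(q ((\f.(\g.(\h.((f h) g)))) h))) t)
Step 3: (q ((\f.(\g.(\h.((f h) g)))) t))
Step 4: (q (\g.(\h.((t h) g))))

Answer: (q (\g.(\h.((t h) g))))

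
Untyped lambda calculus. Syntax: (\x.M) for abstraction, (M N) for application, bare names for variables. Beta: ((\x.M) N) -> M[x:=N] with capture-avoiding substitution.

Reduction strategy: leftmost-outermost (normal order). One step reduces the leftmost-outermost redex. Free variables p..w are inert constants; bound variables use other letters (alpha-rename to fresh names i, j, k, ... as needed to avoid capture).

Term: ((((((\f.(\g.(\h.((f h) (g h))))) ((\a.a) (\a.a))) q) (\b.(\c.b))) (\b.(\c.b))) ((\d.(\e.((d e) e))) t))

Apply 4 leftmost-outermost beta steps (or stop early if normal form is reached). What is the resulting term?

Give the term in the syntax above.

Step 0: ((((((\f.(\g.(\h.((f h) (g h))))) ((\a.a) (\a.a))) q) (\b.(\c.b))) (\b.(\c.b))) ((\d.(\e.((d e) e))) t))
Step 1: (((((\g.(\h.((((\a.a) (\a.a)) h) (g h)))) q) (\b.(\c.b))) (\b.(\c.b))) ((\d.(\e.((d e) e))) t))
Step 2: ((((\h.((((\a.a) (\a.a)) h) (q h))) (\b.(\c.b))) (\b.(\c.b))) ((\d.(\e.((d e) e))) t))
Step 3: ((((((\a.a) (\a.a)) (\b.(\c.b))) (q (\b.(\c.b)))) (\b.(\c.b))) ((\d.(\e.((d e) e))) t))
Step 4: (((((\a.a) (\b.(\c.b))) (q (\b.(\c.b)))) (\b.(\c.b))) ((\d.(\e.((d e) e))) t))

Answer: (((((\a.a) (\b.(\c.b))) (q (\b.(\c.b)))) (\b.(\c.b))) ((\d.(\e.((d e) e))) t))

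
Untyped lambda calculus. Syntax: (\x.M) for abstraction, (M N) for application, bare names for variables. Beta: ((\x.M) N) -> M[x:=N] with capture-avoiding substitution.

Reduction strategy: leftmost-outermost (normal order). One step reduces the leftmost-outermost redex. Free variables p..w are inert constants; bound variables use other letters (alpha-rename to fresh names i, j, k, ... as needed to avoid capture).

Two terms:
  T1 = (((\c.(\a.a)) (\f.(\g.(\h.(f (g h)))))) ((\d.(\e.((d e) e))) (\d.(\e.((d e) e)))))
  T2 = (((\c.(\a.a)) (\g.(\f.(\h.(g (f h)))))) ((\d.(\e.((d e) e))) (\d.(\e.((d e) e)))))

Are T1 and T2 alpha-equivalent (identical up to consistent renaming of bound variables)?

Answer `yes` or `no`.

Answer: yes

Derivation:
Term 1: (((\c.(\a.a)) (\f.(\g.(\h.(f (g h)))))) ((\d.(\e.((d e) e))) (\d.(\e.((d e) e)))))
Term 2: (((\c.(\a.a)) (\g.(\f.(\h.(g (f h)))))) ((\d.(\e.((d e) e))) (\d.(\e.((d e) e)))))
Alpha-equivalence: compare structure up to binder renaming.
Result: True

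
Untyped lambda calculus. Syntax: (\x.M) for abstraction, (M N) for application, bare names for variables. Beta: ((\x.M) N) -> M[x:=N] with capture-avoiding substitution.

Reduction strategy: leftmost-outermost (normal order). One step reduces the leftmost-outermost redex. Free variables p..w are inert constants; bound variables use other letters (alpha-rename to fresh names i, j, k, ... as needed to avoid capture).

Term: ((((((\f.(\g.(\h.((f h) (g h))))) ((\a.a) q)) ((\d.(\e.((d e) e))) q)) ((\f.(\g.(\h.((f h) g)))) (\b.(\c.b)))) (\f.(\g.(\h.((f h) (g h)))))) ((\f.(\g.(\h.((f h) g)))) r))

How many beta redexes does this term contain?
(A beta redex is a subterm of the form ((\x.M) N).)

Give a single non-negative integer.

Term: ((((((\f.(\g.(\h.((f h) (g h))))) ((\a.a) q)) ((\d.(\e.((d e) e))) q)) ((\f.(\g.(\h.((f h) g)))) (\b.(\c.b)))) (\f.(\g.(\h.((f h) (g h)))))) ((\f.(\g.(\h.((f h) g)))) r))
  Redex: ((\f.(\g.(\h.((f h) (g h))))) ((\a.a) q))
  Redex: ((\a.a) q)
  Redex: ((\d.(\e.((d e) e))) q)
  Redex: ((\f.(\g.(\h.((f h) g)))) (\b.(\c.b)))
  Redex: ((\f.(\g.(\h.((f h) g)))) r)
Total redexes: 5

Answer: 5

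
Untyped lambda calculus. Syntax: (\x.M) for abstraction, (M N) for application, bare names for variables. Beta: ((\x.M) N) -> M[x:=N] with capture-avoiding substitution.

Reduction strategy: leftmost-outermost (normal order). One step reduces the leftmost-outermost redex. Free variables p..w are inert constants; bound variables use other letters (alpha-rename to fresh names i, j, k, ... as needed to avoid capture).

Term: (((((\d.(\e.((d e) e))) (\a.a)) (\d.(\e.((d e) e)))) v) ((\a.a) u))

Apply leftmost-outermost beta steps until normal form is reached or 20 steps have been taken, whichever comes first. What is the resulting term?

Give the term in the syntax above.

Answer: (((v v) v) u)

Derivation:
Step 0: (((((\d.(\e.((d e) e))) (\a.a)) (\d.(\e.((d e) e)))) v) ((\a.a) u))
Step 1: ((((\e.(((\a.a) e) e)) (\d.(\e.((d e) e)))) v) ((\a.a) u))
Step 2: (((((\a.a) (\d.(\e.((d e) e)))) (\d.(\e.((d e) e)))) v) ((\a.a) u))
Step 3: ((((\d.(\e.((d e) e))) (\d.(\e.((d e) e)))) v) ((\a.a) u))
Step 4: (((\e.(((\d.(\e.((d e) e))) e) e)) v) ((\a.a) u))
Step 5: ((((\d.(\e.((d e) e))) v) v) ((\a.a) u))
Step 6: (((\e.((v e) e)) v) ((\a.a) u))
Step 7: (((v v) v) ((\a.a) u))
Step 8: (((v v) v) u)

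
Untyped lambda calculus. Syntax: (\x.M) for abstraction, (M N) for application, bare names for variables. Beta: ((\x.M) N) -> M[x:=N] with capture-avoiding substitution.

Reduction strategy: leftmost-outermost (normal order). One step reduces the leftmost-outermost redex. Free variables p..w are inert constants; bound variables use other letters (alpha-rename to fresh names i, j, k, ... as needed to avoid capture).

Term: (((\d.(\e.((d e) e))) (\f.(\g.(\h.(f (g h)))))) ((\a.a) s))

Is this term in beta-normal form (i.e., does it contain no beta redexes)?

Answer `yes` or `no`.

Answer: no

Derivation:
Term: (((\d.(\e.((d e) e))) (\f.(\g.(\h.(f (g h)))))) ((\a.a) s))
Found 2 beta redex(es).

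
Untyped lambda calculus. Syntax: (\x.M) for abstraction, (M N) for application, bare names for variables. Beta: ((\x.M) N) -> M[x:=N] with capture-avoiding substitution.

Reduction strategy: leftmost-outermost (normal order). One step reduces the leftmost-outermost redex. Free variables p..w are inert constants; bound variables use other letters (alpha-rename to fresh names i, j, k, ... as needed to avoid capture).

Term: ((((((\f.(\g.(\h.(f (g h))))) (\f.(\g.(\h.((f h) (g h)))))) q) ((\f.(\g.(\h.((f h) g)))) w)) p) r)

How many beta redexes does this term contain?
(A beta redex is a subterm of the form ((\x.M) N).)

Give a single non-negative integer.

Answer: 2

Derivation:
Term: ((((((\f.(\g.(\h.(f (g h))))) (\f.(\g.(\h.((f h) (g h)))))) q) ((\f.(\g.(\h.((f h) g)))) w)) p) r)
  Redex: ((\f.(\g.(\h.(f (g h))))) (\f.(\g.(\h.((f h) (g h))))))
  Redex: ((\f.(\g.(\h.((f h) g)))) w)
Total redexes: 2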